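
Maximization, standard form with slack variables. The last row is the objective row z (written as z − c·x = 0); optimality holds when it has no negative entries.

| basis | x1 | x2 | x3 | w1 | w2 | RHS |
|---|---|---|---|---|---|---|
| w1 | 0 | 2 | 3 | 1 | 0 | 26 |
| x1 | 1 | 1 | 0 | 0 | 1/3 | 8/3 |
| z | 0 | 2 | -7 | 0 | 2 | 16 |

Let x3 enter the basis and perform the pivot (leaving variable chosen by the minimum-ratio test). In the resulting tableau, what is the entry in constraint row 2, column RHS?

8/3

Ratio test on column x3 — row 1: 26/3 = 26/3; row 2: entry 0 ≤ 0. Minimum is 26/3 at row 1 (w1 leaves); pivot element 3.
Divide row 1 by 3; eliminate column x3 from the other rows.
Row 2 update in column RHS: 8/3 − 0·(26/3) = 8/3.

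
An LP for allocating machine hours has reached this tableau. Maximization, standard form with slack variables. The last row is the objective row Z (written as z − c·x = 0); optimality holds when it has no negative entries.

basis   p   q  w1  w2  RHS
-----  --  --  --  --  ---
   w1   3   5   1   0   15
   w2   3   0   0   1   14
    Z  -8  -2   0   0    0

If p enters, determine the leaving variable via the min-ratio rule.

Column p entries and ratios — w1: 15/3 = 5; w2: 14/3 = 14/3.
Smallest ratio is 14/3 in the row of w2, so w2 leaves.

w2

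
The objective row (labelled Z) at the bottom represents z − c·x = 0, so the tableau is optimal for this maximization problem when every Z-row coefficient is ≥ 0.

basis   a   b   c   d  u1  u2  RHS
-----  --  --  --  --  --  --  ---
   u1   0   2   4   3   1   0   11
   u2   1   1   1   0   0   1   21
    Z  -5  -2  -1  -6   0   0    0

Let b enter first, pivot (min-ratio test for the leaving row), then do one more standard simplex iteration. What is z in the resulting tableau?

Ratio test on column b — row 1: 11/2 = 11/2; row 2: 21/1 = 21. Minimum is 11/2 at row 1 (u1 leaves); pivot element 2.
Pivot on row 1; the Z-row RHS becomes 0 − (-2)·(11/2) = 11.
Next entering variable (most negative Z-row entry -5): a.
Ratio test on column a — row 1: entry 0 ≤ 0; row 2: (31/2)/1 = 31/2. Minimum is 31/2 at row 2 (u2 leaves); pivot element 1.
After the second pivot the Z-row RHS is 11 − (-5)·(31/2) = 177/2.

177/2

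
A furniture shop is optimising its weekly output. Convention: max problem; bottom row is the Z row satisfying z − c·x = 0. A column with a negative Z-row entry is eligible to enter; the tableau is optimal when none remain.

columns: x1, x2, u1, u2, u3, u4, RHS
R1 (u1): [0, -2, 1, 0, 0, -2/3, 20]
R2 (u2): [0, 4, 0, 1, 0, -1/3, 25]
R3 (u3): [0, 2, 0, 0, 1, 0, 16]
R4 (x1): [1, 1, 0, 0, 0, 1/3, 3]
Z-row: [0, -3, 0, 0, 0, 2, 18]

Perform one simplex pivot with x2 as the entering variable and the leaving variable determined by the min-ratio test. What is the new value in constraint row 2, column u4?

-5/3

Ratio test on column x2 — row 1: entry -2 ≤ 0; row 2: 25/4 = 25/4; row 3: 16/2 = 8; row 4: 3/1 = 3. Minimum is 3 at row 4 (x1 leaves); pivot element 1.
Divide row 4 by 1; eliminate column x2 from the other rows.
Row 2 update in column u4: -1/3 − 4·(1/3) = -5/3.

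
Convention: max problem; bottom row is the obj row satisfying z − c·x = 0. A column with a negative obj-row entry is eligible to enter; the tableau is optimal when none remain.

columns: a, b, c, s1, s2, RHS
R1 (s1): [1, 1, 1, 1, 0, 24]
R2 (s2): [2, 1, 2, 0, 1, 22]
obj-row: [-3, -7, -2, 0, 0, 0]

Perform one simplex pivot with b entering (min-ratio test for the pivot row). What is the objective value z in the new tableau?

Ratio test on column b — row 1: 24/1 = 24; row 2: 22/1 = 22. Minimum is 22 at row 2 (s2 leaves); pivot element 1.
Pivot on row 2; the obj-row RHS becomes 0 − (-7)·22 = 154.

154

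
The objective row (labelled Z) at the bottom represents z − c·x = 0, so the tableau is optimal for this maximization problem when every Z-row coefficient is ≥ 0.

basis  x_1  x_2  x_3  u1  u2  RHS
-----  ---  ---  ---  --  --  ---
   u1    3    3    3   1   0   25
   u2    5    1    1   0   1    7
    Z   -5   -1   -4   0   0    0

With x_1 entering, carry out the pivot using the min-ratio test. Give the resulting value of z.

7

Ratio test on column x_1 — row 1: 25/3 = 25/3; row 2: 7/5 = 7/5. Minimum is 7/5 at row 2 (u2 leaves); pivot element 5.
Pivot on row 2; the Z-row RHS becomes 0 − (-5)·(7/5) = 7.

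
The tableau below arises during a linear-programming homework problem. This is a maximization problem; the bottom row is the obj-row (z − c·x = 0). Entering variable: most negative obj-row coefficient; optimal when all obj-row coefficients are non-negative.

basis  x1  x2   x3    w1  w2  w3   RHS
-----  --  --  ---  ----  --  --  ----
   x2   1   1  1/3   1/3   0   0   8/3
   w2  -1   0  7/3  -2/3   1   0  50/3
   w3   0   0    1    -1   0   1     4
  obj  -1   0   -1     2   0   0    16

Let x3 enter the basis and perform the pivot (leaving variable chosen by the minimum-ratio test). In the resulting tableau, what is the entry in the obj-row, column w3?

1

Ratio test on column x3 — row 1: (8/3)/(1/3) = 8; row 2: (50/3)/(7/3) = 50/7; row 3: 4/1 = 4. Minimum is 4 at row 3 (w3 leaves); pivot element 1.
Divide row 3 by 1; eliminate column x3 from the other rows.
obj-row update in column w3: 0 − (-1)·1 = 1.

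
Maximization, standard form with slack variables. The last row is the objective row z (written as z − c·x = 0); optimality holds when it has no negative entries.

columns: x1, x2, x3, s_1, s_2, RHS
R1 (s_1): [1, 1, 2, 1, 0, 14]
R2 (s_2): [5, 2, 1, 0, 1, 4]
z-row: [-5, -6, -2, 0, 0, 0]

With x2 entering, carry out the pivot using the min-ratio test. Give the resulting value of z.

12

Ratio test on column x2 — row 1: 14/1 = 14; row 2: 4/2 = 2. Minimum is 2 at row 2 (s_2 leaves); pivot element 2.
Pivot on row 2; the z-row RHS becomes 0 − (-6)·2 = 12.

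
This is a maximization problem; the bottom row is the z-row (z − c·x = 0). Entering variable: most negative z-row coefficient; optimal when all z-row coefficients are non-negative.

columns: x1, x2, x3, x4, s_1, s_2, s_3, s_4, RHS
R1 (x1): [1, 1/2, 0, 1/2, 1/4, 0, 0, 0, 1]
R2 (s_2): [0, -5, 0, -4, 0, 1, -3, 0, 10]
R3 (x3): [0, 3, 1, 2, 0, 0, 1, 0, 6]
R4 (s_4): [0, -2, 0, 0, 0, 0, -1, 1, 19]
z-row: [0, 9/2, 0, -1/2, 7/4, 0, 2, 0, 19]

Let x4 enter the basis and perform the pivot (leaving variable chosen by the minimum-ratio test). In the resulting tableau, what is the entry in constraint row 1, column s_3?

Ratio test on column x4 — row 1: 1/(1/2) = 2; row 2: entry -4 ≤ 0; row 3: 6/2 = 3; row 4: entry 0 ≤ 0. Minimum is 2 at row 1 (x1 leaves); pivot element 1/2.
Divide row 1 by 1/2; eliminate column x4 from the other rows.
In the new row 1, the s_3 entry is the old entry divided by the pivot: 0/(1/2) = 0.

0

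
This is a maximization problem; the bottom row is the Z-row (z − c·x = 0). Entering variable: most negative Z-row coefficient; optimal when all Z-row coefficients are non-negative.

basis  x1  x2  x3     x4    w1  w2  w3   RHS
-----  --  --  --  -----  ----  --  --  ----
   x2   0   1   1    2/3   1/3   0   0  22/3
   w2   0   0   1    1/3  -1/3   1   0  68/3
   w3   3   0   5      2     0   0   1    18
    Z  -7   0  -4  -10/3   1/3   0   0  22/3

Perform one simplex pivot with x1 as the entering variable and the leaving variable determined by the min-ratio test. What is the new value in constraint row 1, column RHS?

Ratio test on column x1 — row 1: entry 0 ≤ 0; row 2: entry 0 ≤ 0; row 3: 18/3 = 6. Minimum is 6 at row 3 (w3 leaves); pivot element 3.
Divide row 3 by 3; eliminate column x1 from the other rows.
Row 1 update in column RHS: 22/3 − 0·6 = 22/3.

22/3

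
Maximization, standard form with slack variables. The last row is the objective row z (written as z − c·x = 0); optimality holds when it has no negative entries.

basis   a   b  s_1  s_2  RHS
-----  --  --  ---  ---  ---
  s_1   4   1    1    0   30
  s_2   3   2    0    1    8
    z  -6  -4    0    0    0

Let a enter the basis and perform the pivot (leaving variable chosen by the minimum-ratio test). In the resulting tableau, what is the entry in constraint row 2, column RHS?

8/3

Ratio test on column a — row 1: 30/4 = 15/2; row 2: 8/3 = 8/3. Minimum is 8/3 at row 2 (s_2 leaves); pivot element 3.
Divide row 2 by 3; eliminate column a from the other rows.
In the new row 2, the RHS entry is the old entry divided by the pivot: 8/3 = 8/3.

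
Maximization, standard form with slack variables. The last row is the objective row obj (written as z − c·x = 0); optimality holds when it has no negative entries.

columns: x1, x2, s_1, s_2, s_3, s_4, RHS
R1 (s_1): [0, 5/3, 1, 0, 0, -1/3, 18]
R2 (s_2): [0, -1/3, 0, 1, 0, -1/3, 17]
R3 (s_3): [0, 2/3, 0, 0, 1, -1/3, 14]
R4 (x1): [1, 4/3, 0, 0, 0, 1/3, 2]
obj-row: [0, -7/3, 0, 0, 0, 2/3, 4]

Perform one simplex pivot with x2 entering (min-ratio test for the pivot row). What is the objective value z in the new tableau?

Ratio test on column x2 — row 1: 18/(5/3) = 54/5; row 2: entry -1/3 ≤ 0; row 3: 14/(2/3) = 21; row 4: 2/(4/3) = 3/2. Minimum is 3/2 at row 4 (x1 leaves); pivot element 4/3.
Pivot on row 4; the obj-row RHS becomes 4 − (-7/3)·(3/2) = 15/2.

15/2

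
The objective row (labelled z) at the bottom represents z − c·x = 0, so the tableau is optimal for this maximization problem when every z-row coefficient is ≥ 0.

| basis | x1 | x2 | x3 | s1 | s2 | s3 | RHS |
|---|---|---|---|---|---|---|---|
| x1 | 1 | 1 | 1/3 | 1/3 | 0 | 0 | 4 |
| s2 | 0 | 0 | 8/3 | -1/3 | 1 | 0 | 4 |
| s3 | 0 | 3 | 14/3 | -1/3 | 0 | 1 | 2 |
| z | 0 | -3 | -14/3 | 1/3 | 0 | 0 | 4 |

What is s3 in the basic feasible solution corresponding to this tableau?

2

s3 is basic (row 3); its value is the RHS of that row, 2.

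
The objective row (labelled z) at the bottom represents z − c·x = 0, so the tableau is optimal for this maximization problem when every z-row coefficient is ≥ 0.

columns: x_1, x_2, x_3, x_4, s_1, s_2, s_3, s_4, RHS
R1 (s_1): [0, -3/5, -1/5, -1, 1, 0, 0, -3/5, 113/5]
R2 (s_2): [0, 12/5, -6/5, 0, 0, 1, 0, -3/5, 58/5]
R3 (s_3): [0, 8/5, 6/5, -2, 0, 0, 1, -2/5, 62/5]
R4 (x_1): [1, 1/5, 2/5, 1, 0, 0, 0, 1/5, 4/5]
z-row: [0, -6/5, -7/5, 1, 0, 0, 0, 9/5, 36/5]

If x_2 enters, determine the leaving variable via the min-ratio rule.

x_1

Column x_2 entries and ratios — s_1: -3/5 ≤ 0, skip; s_2: (58/5)/(12/5) = 29/6; s_3: (62/5)/(8/5) = 31/4; x_1: (4/5)/(1/5) = 4.
Smallest ratio is 4 in the row of x_1, so x_1 leaves.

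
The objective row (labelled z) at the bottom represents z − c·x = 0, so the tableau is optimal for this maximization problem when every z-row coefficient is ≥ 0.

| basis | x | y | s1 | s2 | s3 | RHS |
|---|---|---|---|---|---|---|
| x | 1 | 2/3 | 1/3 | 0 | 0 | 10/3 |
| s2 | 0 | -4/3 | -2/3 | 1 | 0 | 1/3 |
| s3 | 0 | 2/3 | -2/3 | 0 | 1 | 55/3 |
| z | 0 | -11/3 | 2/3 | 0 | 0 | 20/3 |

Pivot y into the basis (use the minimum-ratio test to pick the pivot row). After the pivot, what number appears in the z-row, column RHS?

Ratio test on column y — row 1: (10/3)/(2/3) = 5; row 2: entry -4/3 ≤ 0; row 3: (55/3)/(2/3) = 55/2. Minimum is 5 at row 1 (x leaves); pivot element 2/3.
Divide row 1 by 2/3; eliminate column y from the other rows.
z-row update in column RHS: 20/3 − (-11/3)·5 = 25.

25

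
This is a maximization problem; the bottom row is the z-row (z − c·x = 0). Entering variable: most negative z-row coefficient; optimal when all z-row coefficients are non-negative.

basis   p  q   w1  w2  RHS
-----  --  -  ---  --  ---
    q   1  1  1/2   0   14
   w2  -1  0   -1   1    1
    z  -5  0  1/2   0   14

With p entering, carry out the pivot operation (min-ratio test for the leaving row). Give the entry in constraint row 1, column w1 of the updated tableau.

Ratio test on column p — row 1: 14/1 = 14; row 2: entry -1 ≤ 0. Minimum is 14 at row 1 (q leaves); pivot element 1.
Divide row 1 by 1; eliminate column p from the other rows.
In the new row 1, the w1 entry is the old entry divided by the pivot: (1/2)/1 = 1/2.

1/2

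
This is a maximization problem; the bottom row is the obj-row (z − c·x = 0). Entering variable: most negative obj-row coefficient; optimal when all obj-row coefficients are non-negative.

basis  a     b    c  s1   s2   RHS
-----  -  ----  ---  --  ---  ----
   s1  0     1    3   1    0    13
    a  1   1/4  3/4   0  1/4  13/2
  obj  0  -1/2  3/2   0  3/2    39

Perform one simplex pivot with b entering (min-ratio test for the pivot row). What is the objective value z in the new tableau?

Ratio test on column b — row 1: 13/1 = 13; row 2: (13/2)/(1/4) = 26. Minimum is 13 at row 1 (s1 leaves); pivot element 1.
Pivot on row 1; the obj-row RHS becomes 39 − (-1/2)·13 = 91/2.

91/2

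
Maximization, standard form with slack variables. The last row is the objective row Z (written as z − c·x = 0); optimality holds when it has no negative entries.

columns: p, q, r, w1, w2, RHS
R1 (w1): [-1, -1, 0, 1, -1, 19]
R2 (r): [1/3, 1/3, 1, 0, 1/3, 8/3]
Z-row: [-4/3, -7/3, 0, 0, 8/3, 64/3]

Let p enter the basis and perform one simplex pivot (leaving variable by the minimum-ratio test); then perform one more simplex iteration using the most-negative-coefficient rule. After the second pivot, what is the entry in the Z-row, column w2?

5

Ratio test on column p — row 1: entry -1 ≤ 0; row 2: (8/3)/(1/3) = 8. Minimum is 8 at row 2 (r leaves); pivot element 1/3.
Divide row 2 by 1/3; eliminate column p from the other rows.
Second iteration: most negative Z-row entry is -1 in column q, so q enters.
Ratio test on column q — row 1: entry 0 ≤ 0; row 2: 8/1 = 8. Minimum is 8 at row 2 (p leaves); pivot element 1.
Divide row 2 by 1; eliminate column q from the other rows.
After both pivots, the entry at the Z-row, column w2 is 5.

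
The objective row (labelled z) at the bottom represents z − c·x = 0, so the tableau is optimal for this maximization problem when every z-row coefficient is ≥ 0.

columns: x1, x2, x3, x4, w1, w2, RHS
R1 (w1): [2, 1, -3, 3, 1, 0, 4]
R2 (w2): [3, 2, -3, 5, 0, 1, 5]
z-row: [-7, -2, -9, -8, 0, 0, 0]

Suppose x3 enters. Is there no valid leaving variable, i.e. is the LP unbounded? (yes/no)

yes

Every constraint-row entry in column x3 is ≤ 0, so increasing x3 is unbounded.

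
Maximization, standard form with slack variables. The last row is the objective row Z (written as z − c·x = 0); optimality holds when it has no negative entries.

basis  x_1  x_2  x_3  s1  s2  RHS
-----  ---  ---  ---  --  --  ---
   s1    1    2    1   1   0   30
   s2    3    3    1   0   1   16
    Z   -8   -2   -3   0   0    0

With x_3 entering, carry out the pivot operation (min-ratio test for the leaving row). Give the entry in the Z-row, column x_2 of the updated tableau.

Ratio test on column x_3 — row 1: 30/1 = 30; row 2: 16/1 = 16. Minimum is 16 at row 2 (s2 leaves); pivot element 1.
Divide row 2 by 1; eliminate column x_3 from the other rows.
Z-row update in column x_2: -2 − (-3)·3 = 7.

7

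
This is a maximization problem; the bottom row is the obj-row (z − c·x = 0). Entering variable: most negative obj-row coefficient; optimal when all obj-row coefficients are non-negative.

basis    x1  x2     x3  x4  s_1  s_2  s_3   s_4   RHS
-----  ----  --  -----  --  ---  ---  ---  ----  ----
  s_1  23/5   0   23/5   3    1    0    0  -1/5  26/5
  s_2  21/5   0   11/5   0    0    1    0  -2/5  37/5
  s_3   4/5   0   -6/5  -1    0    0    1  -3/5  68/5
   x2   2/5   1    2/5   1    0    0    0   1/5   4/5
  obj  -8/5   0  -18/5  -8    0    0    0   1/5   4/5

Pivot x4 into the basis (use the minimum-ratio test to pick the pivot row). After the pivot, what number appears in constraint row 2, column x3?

Ratio test on column x4 — row 1: (26/5)/3 = 26/15; row 2: entry 0 ≤ 0; row 3: entry -1 ≤ 0; row 4: (4/5)/1 = 4/5. Minimum is 4/5 at row 4 (x2 leaves); pivot element 1.
Divide row 4 by 1; eliminate column x4 from the other rows.
Row 2 update in column x3: 11/5 − 0·(2/5) = 11/5.

11/5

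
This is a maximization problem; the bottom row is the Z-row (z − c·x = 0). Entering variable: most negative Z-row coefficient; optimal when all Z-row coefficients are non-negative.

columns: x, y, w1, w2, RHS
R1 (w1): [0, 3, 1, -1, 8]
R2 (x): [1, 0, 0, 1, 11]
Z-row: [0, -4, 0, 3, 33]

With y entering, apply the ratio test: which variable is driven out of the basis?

Column y entries and ratios — w1: 8/3 = 8/3; x: 0 ≤ 0, skip.
Smallest ratio is 8/3 in the row of w1, so w1 leaves.

w1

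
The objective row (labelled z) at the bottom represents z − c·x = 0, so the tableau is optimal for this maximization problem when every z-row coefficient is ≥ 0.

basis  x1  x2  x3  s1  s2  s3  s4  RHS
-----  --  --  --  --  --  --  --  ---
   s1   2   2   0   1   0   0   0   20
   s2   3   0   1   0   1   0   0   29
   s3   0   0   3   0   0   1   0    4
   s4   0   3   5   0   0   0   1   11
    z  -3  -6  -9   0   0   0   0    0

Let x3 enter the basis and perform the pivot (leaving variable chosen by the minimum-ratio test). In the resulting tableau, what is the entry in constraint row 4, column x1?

Ratio test on column x3 — row 1: entry 0 ≤ 0; row 2: 29/1 = 29; row 3: 4/3 = 4/3; row 4: 11/5 = 11/5. Minimum is 4/3 at row 3 (s3 leaves); pivot element 3.
Divide row 3 by 3; eliminate column x3 from the other rows.
Row 4 update in column x1: 0 − 5·0 = 0.

0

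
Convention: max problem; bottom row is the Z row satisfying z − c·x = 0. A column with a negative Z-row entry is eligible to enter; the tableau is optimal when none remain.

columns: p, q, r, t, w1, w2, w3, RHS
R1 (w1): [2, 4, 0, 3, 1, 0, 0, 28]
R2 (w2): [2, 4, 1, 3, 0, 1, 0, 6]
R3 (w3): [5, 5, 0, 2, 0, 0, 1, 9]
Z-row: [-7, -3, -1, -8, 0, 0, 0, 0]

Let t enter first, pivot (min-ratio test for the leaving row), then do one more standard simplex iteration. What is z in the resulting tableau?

201/11

Ratio test on column t — row 1: 28/3 = 28/3; row 2: 6/3 = 2; row 3: 9/2 = 9/2. Minimum is 2 at row 2 (w2 leaves); pivot element 3.
Pivot on row 2; the Z-row RHS becomes 0 − (-8)·2 = 16.
Next entering variable (most negative Z-row entry -5/3): p.
Ratio test on column p — row 1: entry 0 ≤ 0; row 2: 2/(2/3) = 3; row 3: 5/(11/3) = 15/11. Minimum is 15/11 at row 3 (w3 leaves); pivot element 11/3.
After the second pivot the Z-row RHS is 16 − (-5/3)·(15/11) = 201/11.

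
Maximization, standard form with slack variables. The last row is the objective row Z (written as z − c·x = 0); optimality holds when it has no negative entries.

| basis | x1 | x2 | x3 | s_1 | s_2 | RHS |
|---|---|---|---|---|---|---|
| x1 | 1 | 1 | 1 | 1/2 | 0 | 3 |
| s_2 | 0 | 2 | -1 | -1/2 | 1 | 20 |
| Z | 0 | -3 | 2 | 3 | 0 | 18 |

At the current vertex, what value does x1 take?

3

x1 is basic (row 1); its value is the RHS of that row, 3.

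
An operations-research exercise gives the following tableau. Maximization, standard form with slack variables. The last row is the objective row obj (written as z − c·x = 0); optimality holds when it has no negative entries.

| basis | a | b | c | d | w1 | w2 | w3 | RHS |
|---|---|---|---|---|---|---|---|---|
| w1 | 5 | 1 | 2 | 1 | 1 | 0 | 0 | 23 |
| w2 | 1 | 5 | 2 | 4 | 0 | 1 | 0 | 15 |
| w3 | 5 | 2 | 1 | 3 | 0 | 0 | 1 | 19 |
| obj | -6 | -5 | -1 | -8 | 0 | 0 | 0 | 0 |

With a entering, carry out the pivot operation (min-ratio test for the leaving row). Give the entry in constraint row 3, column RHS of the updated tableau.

19/5

Ratio test on column a — row 1: 23/5 = 23/5; row 2: 15/1 = 15; row 3: 19/5 = 19/5. Minimum is 19/5 at row 3 (w3 leaves); pivot element 5.
Divide row 3 by 5; eliminate column a from the other rows.
In the new row 3, the RHS entry is the old entry divided by the pivot: 19/5 = 19/5.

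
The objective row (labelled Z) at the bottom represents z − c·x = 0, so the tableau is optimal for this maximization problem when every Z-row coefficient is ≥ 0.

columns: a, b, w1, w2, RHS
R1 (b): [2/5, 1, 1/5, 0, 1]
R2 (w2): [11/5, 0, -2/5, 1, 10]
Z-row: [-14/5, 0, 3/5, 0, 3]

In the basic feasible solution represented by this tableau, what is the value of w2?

10

w2 is basic (row 2); its value is the RHS of that row, 10.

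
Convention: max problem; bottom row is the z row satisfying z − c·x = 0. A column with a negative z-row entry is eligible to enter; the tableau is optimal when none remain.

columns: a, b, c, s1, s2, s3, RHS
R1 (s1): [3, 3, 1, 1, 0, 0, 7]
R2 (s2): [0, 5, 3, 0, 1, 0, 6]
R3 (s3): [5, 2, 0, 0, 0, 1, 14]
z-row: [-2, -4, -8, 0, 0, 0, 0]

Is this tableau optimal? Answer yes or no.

The z-row has a negative entry -8 in column c, so it is not optimal.

no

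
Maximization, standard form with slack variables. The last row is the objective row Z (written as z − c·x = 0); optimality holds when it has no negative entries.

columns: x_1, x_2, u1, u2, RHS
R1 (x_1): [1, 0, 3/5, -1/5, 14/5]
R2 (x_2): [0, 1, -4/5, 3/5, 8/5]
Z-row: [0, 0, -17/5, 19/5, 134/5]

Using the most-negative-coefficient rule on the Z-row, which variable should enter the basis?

Negative Z-row entries: u1: -17/5.
The most negative is -17/5 in column u1, so u1 enters.

u1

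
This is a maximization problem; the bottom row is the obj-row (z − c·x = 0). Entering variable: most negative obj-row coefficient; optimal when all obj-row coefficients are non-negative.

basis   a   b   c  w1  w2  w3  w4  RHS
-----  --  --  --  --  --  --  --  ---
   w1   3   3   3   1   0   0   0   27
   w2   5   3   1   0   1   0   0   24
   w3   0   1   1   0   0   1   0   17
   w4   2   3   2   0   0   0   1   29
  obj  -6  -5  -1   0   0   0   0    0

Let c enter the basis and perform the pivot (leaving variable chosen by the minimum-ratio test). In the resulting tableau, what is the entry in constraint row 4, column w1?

Ratio test on column c — row 1: 27/3 = 9; row 2: 24/1 = 24; row 3: 17/1 = 17; row 4: 29/2 = 29/2. Minimum is 9 at row 1 (w1 leaves); pivot element 3.
Divide row 1 by 3; eliminate column c from the other rows.
Row 4 update in column w1: 0 − 2·(1/3) = -2/3.

-2/3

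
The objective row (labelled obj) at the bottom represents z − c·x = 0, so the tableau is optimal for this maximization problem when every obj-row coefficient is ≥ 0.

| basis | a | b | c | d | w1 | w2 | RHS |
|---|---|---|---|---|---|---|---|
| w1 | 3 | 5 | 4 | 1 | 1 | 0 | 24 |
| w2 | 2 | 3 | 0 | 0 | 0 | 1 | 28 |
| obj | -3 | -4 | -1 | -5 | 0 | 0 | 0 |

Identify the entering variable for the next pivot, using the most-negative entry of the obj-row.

d

Negative obj-row entries: a: -3, b: -4, c: -1, d: -5.
The most negative is -5 in column d, so d enters.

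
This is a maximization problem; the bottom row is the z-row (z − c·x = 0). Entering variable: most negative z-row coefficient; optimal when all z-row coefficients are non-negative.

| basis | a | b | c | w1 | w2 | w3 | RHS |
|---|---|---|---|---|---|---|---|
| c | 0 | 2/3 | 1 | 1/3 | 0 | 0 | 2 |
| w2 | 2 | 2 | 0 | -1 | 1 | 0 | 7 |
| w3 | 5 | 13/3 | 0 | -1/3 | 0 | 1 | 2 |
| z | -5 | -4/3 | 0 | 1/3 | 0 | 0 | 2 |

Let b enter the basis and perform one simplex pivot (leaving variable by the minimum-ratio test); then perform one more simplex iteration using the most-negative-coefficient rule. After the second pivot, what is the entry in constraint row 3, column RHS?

Ratio test on column b — row 1: 2/(2/3) = 3; row 2: 7/2 = 7/2; row 3: 2/(13/3) = 6/13. Minimum is 6/13 at row 3 (w3 leaves); pivot element 13/3.
Divide row 3 by 13/3; eliminate column b from the other rows.
Second iteration: most negative z-row entry is -45/13 in column a, so a enters.
Ratio test on column a — row 1: entry -10/13 ≤ 0; row 2: entry -4/13 ≤ 0; row 3: (6/13)/(15/13) = 2/5. Minimum is 2/5 at row 3 (b leaves); pivot element 15/13.
Divide row 3 by 15/13; eliminate column a from the other rows.
After both pivots, the entry at constraint row 3, column RHS is 2/5.

2/5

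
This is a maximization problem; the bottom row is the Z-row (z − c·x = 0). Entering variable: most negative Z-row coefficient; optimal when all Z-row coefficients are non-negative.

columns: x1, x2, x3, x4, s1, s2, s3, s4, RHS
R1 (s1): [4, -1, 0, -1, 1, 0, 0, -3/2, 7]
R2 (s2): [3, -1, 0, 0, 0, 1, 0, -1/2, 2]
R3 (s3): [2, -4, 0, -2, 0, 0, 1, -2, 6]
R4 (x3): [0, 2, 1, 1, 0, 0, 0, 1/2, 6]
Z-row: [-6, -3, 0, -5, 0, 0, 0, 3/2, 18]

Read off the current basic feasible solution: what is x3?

6

x3 is basic (row 4); its value is the RHS of that row, 6.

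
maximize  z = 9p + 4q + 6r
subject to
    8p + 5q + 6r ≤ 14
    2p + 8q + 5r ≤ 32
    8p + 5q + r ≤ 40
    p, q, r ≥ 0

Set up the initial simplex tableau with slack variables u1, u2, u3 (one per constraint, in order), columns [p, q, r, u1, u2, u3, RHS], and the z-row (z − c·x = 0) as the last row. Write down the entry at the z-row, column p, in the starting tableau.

The z-row carries the negated objective coefficients: the p entry is -9.

-9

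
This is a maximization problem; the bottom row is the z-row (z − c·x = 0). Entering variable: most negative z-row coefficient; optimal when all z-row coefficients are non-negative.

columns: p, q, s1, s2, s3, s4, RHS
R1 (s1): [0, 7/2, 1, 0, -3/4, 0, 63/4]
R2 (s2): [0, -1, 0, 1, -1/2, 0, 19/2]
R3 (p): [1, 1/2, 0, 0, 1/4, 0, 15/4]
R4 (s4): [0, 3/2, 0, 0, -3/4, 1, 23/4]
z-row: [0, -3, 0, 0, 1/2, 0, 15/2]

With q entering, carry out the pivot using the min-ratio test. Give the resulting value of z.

19

Ratio test on column q — row 1: (63/4)/(7/2) = 9/2; row 2: entry -1 ≤ 0; row 3: (15/4)/(1/2) = 15/2; row 4: (23/4)/(3/2) = 23/6. Minimum is 23/6 at row 4 (s4 leaves); pivot element 3/2.
Pivot on row 4; the z-row RHS becomes 15/2 − (-3)·(23/6) = 19.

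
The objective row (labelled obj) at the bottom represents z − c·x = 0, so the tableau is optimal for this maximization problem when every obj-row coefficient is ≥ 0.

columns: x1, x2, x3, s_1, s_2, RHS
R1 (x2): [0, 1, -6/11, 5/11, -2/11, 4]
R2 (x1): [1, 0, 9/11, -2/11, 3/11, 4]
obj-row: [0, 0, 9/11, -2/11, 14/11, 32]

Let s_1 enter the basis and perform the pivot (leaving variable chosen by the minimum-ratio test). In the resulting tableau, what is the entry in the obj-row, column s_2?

6/5

Ratio test on column s_1 — row 1: 4/(5/11) = 44/5; row 2: entry -2/11 ≤ 0. Minimum is 44/5 at row 1 (x2 leaves); pivot element 5/11.
Divide row 1 by 5/11; eliminate column s_1 from the other rows.
obj-row update in column s_2: 14/11 − (-2/11)·(-2/5) = 6/5.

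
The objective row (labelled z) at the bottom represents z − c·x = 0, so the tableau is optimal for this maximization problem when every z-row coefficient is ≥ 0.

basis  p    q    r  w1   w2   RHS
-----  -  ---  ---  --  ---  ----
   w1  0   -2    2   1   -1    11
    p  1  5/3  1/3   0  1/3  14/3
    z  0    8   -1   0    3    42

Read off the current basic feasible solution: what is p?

p is basic (row 2); its value is the RHS of that row, 14/3.

14/3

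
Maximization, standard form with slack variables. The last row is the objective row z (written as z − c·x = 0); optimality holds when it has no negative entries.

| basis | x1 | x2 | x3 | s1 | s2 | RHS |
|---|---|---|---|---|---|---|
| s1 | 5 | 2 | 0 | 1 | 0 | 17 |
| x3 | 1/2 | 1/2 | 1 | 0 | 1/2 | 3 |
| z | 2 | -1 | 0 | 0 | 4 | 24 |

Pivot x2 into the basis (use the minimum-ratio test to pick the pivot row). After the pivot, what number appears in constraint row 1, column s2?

-2

Ratio test on column x2 — row 1: 17/2 = 17/2; row 2: 3/(1/2) = 6. Minimum is 6 at row 2 (x3 leaves); pivot element 1/2.
Divide row 2 by 1/2; eliminate column x2 from the other rows.
Row 1 update in column s2: 0 − 2·1 = -2.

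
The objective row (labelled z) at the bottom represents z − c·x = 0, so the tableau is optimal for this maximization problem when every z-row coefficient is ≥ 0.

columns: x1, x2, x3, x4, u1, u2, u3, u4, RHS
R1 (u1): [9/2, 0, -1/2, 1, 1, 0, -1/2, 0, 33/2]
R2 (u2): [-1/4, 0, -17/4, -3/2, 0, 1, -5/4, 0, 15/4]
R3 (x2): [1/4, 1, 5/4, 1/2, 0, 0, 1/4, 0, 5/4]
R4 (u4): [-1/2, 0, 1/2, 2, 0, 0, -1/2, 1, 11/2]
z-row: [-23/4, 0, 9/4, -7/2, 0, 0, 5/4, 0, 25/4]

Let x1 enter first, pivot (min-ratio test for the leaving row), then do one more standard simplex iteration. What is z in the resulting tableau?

29

Ratio test on column x1 — row 1: (33/2)/(9/2) = 11/3; row 2: entry -1/4 ≤ 0; row 3: (5/4)/(1/4) = 5; row 4: entry -1/2 ≤ 0. Minimum is 11/3 at row 1 (u1 leaves); pivot element 9/2.
Pivot on row 1; the z-row RHS becomes 25/4 − (-23/4)·(11/3) = 82/3.
Next entering variable (most negative z-row entry -20/9): x4.
Ratio test on column x4 — row 1: (11/3)/(2/9) = 33/2; row 2: entry -13/9 ≤ 0; row 3: (1/3)/(4/9) = 3/4; row 4: (22/3)/(19/9) = 66/19. Minimum is 3/4 at row 3 (x2 leaves); pivot element 4/9.
After the second pivot the z-row RHS is 82/3 − (-20/9)·(3/4) = 29.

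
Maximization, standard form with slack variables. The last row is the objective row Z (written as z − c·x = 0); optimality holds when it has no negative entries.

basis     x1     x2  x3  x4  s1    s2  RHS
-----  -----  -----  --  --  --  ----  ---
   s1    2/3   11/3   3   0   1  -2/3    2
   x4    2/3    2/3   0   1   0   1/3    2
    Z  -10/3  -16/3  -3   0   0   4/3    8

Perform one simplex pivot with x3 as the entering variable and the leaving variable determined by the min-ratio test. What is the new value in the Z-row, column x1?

Ratio test on column x3 — row 1: 2/3 = 2/3; row 2: entry 0 ≤ 0. Minimum is 2/3 at row 1 (s1 leaves); pivot element 3.
Divide row 1 by 3; eliminate column x3 from the other rows.
Z-row update in column x1: -10/3 − (-3)·(2/9) = -8/3.

-8/3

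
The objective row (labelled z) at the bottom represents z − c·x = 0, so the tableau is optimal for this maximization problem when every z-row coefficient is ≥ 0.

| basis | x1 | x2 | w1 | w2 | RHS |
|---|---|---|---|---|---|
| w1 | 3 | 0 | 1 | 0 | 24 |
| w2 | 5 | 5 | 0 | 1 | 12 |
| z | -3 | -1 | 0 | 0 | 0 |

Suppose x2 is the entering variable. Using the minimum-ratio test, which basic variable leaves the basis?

Column x2 entries and ratios — w1: 0 ≤ 0, skip; w2: 12/5 = 12/5.
Smallest ratio is 12/5 in the row of w2, so w2 leaves.

w2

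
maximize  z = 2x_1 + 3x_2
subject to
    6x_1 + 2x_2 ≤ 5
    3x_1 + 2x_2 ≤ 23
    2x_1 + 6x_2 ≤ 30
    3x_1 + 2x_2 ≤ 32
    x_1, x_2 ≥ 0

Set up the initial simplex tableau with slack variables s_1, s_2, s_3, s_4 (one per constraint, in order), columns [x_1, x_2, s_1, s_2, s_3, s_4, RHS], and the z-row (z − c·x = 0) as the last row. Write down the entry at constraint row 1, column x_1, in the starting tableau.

6

Constraint 1 has coefficient 6 on x_1.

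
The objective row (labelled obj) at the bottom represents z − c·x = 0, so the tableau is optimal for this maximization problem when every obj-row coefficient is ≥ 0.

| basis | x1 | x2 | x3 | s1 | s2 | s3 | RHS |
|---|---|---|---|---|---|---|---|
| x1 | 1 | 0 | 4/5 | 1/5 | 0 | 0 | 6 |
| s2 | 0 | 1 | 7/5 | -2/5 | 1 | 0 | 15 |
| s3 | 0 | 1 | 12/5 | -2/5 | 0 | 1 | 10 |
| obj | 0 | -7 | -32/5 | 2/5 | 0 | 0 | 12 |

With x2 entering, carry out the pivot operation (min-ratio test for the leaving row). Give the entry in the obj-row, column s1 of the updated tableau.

-12/5

Ratio test on column x2 — row 1: entry 0 ≤ 0; row 2: 15/1 = 15; row 3: 10/1 = 10. Minimum is 10 at row 3 (s3 leaves); pivot element 1.
Divide row 3 by 1; eliminate column x2 from the other rows.
obj-row update in column s1: 2/5 − (-7)·(-2/5) = -12/5.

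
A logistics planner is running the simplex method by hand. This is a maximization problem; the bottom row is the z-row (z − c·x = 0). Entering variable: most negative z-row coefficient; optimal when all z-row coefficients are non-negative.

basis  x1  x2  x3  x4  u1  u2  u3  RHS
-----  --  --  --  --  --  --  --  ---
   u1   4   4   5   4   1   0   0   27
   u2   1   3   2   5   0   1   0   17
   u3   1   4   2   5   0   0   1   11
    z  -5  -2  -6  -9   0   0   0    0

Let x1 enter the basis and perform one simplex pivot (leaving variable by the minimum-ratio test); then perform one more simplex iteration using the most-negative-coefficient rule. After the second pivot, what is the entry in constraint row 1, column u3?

Ratio test on column x1 — row 1: 27/4 = 27/4; row 2: 17/1 = 17; row 3: 11/1 = 11. Minimum is 27/4 at row 1 (u1 leaves); pivot element 4.
Divide row 1 by 4; eliminate column x1 from the other rows.
Second iteration: most negative z-row entry is -4 in column x4, so x4 enters.
Ratio test on column x4 — row 1: (27/4)/1 = 27/4; row 2: (41/4)/4 = 41/16; row 3: (17/4)/4 = 17/16. Minimum is 17/16 at row 3 (u3 leaves); pivot element 4.
Divide row 3 by 4; eliminate column x4 from the other rows.
After both pivots, the entry at constraint row 1, column u3 is -1/4.

-1/4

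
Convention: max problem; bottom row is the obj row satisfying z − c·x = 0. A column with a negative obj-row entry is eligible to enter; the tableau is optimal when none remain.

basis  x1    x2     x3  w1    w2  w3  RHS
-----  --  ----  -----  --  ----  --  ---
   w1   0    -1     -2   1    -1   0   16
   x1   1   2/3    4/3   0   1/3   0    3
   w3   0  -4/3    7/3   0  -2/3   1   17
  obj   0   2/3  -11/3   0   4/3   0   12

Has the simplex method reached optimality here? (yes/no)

no

The obj-row has a negative entry -11/3 in column x3, so it is not optimal.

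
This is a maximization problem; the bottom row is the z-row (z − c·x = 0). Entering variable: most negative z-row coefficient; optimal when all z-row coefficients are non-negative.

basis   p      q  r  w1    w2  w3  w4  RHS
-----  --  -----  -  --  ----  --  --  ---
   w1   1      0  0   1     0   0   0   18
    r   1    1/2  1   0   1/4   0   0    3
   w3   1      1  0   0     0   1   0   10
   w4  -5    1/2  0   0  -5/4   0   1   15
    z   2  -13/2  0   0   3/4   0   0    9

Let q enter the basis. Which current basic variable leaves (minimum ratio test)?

r

Column q entries and ratios — w1: 0 ≤ 0, skip; r: 3/(1/2) = 6; w3: 10/1 = 10; w4: 15/(1/2) = 30.
Smallest ratio is 6 in the row of r, so r leaves.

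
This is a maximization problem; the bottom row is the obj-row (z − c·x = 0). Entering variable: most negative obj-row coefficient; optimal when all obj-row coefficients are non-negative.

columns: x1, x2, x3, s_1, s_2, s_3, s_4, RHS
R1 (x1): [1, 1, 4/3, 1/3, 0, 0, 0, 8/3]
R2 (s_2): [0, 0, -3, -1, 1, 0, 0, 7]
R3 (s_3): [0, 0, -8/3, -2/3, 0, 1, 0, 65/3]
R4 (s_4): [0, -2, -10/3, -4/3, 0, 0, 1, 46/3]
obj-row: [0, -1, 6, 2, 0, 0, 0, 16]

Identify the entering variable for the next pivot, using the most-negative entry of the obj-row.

x2

Negative obj-row entries: x2: -1.
The most negative is -1 in column x2, so x2 enters.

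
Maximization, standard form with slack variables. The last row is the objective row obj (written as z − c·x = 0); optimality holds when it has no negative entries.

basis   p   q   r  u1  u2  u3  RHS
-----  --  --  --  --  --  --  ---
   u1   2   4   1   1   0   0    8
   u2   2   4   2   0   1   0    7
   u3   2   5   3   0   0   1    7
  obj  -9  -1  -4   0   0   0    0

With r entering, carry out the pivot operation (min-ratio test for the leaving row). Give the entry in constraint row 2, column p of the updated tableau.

Ratio test on column r — row 1: 8/1 = 8; row 2: 7/2 = 7/2; row 3: 7/3 = 7/3. Minimum is 7/3 at row 3 (u3 leaves); pivot element 3.
Divide row 3 by 3; eliminate column r from the other rows.
Row 2 update in column p: 2 − 2·(2/3) = 2/3.

2/3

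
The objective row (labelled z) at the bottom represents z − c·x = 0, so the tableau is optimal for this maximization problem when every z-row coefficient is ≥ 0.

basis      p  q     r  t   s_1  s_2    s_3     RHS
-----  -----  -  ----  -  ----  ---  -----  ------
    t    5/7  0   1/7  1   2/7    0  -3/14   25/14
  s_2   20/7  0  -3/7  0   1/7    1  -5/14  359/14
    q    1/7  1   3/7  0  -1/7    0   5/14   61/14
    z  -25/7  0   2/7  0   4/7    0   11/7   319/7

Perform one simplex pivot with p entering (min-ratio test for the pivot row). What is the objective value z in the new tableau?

Ratio test on column p — row 1: (25/14)/(5/7) = 5/2; row 2: (359/14)/(20/7) = 359/40; row 3: (61/14)/(1/7) = 61/2. Minimum is 5/2 at row 1 (t leaves); pivot element 5/7.
Pivot on row 1; the z-row RHS becomes 319/7 − (-25/7)·(5/2) = 109/2.

109/2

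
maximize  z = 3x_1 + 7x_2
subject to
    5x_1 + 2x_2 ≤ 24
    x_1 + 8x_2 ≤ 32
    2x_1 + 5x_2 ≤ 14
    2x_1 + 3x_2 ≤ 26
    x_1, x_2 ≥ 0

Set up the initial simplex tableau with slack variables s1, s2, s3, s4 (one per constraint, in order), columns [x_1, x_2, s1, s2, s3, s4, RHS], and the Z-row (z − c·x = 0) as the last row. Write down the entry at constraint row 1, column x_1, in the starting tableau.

Constraint 1 has coefficient 5 on x_1.

5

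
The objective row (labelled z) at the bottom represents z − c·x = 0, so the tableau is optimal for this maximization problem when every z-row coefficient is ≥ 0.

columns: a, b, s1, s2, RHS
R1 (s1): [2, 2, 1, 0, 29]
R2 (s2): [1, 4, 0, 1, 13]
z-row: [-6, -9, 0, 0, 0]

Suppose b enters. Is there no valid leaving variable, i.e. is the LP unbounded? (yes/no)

Column b has positive entries in row(s) 1, 2, so the ratio test bounds it — not unbounded.

no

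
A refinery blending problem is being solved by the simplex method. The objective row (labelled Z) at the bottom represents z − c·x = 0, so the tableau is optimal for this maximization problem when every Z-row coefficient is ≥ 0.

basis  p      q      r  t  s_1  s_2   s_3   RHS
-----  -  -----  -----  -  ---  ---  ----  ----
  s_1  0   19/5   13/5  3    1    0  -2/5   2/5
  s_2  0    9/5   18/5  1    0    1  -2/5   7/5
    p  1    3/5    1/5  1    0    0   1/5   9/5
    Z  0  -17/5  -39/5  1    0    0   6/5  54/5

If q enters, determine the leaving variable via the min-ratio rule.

s_1

Column q entries and ratios — s_1: (2/5)/(19/5) = 2/19; s_2: (7/5)/(9/5) = 7/9; p: (9/5)/(3/5) = 3.
Smallest ratio is 2/19 in the row of s_1, so s_1 leaves.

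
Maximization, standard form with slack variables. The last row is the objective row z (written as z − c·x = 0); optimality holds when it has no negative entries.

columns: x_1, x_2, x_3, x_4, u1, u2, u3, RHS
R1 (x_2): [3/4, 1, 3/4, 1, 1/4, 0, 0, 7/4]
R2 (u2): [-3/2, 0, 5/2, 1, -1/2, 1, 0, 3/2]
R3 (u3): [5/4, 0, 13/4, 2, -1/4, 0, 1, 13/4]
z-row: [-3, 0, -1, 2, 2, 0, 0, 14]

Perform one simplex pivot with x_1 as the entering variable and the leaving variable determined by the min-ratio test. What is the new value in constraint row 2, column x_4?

Ratio test on column x_1 — row 1: (7/4)/(3/4) = 7/3; row 2: entry -3/2 ≤ 0; row 3: (13/4)/(5/4) = 13/5. Minimum is 7/3 at row 1 (x_2 leaves); pivot element 3/4.
Divide row 1 by 3/4; eliminate column x_1 from the other rows.
Row 2 update in column x_4: 1 − (-3/2)·(4/3) = 3.

3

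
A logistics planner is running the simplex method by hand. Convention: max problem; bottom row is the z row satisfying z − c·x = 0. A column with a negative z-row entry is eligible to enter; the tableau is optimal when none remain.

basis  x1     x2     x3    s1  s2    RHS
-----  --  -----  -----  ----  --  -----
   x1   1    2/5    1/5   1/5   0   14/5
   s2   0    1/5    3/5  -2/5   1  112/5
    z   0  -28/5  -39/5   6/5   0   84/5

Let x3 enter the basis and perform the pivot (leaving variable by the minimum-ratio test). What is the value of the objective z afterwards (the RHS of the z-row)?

126

Ratio test on column x3 — row 1: (14/5)/(1/5) = 14; row 2: (112/5)/(3/5) = 112/3. Minimum is 14 at row 1 (x1 leaves); pivot element 1/5.
Pivot on row 1; the z-row RHS becomes 84/5 − (-39/5)·14 = 126.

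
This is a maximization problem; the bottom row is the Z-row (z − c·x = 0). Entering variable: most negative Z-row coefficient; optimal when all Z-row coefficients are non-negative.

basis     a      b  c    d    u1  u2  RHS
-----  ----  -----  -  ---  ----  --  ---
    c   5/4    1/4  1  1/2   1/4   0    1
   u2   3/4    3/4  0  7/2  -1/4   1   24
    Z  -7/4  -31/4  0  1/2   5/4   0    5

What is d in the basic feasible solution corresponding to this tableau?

0

d is not in the basis, so in the current basic feasible solution d = 0.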